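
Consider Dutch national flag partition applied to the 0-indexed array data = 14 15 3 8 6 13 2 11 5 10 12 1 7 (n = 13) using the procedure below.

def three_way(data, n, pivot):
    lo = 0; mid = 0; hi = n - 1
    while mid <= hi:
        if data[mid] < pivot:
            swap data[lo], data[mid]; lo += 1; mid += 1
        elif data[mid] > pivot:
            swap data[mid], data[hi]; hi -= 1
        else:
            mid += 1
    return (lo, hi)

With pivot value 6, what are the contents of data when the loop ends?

lo=0 mid=0 hi=12
14>6: swap(0,12), hi=11 ⇒ 7 15 3 8 6 13 2 11 5 10 12 1 14
7>6: swap(0,11), hi=10 ⇒ 1 15 3 8 6 13 2 11 5 10 12 7 14
1<6: swap(0,0), lo=1 mid=1 ⇒ 1 15 3 8 6 13 2 11 5 10 12 7 14
15>6: swap(1,10), hi=9 ⇒ 1 12 3 8 6 13 2 11 5 10 15 7 14
12>6: swap(1,9), hi=8 ⇒ 1 10 3 8 6 13 2 11 5 12 15 7 14
10>6: swap(1,8), hi=7 ⇒ 1 5 3 8 6 13 2 11 10 12 15 7 14
5<6: swap(1,1), lo=2 mid=2 ⇒ 1 5 3 8 6 13 2 11 10 12 15 7 14
3<6: swap(2,2), lo=3 mid=3 ⇒ 1 5 3 8 6 13 2 11 10 12 15 7 14
8>6: swap(3,7), hi=6 ⇒ 1 5 3 11 6 13 2 8 10 12 15 7 14
11>6: swap(3,6), hi=5 ⇒ 1 5 3 2 6 13 11 8 10 12 15 7 14
2<6: swap(3,3), lo=4 mid=4 ⇒ 1 5 3 2 6 13 11 8 10 12 15 7 14
6=6: mid=5
13>6: swap(5,5), hi=4 ⇒ 1 5 3 2 6 13 11 8 10 12 15 7 14
done. lo=4 hi=4; data=1 5 3 2 6 13 11 8 10 12 15 7 14

1 5 3 2 6 13 11 8 10 12 15 7 14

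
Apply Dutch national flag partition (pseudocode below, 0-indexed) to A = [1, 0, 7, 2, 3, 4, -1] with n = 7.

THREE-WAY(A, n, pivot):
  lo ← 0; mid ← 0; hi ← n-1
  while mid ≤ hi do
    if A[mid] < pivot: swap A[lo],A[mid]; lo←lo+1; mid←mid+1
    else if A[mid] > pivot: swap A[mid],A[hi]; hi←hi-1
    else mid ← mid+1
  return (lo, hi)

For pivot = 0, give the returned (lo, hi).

(1, 1)

pivot = 0; lo=0, mid=0, hi=6
A[mid]=1>0: swap A[0],A[6]; hi=5 → [-1, 0, 7, 2, 3, 4, 1]
A[mid]=-1<0: swap A[0],A[0]; lo=1,mid=1 → [-1, 0, 7, 2, 3, 4, 1]
A[mid]=0=0: mid=2
A[mid]=7>0: swap A[2],A[5]; hi=4 → [-1, 0, 4, 2, 3, 7, 1]
A[mid]=4>0: swap A[2],A[4]; hi=3 → [-1, 0, 3, 2, 4, 7, 1]
A[mid]=3>0: swap A[2],A[3]; hi=2 → [-1, 0, 2, 3, 4, 7, 1]
A[mid]=2>0: swap A[2],A[2]; hi=1 → [-1, 0, 2, 3, 4, 7, 1]
end: lo=1, hi=1; A = [-1, 0, 2, 3, 4, 7, 1]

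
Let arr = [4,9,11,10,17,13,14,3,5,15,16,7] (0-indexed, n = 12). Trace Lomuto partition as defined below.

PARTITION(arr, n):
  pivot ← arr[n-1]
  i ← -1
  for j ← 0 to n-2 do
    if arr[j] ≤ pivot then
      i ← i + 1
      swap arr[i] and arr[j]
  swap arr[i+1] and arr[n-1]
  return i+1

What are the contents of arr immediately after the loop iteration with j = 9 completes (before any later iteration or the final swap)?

[4,3,5,10,17,13,14,9,11,15,16,7]

pivot=7, i=-1
j=0: 4≤7, i=0, swap(0,0) ⇒ [4,9,11,10,17,13,14,3,5,15,16,7]
j=1: 9>7, skip
j=2: 11>7, skip
j=3: 10>7, skip
j=4: 17>7, skip
j=5: 13>7, skip
j=6: 14>7, skip
j=7: 3≤7, i=1, swap(1,7) ⇒ [4,3,11,10,17,13,14,9,5,15,16,7]
j=8: 5≤7, i=2, swap(2,8) ⇒ [4,3,5,10,17,13,14,9,11,15,16,7]
j=9: 15>7, skip
(after j=9) arr = [4,3,5,10,17,13,14,9,11,15,16,7]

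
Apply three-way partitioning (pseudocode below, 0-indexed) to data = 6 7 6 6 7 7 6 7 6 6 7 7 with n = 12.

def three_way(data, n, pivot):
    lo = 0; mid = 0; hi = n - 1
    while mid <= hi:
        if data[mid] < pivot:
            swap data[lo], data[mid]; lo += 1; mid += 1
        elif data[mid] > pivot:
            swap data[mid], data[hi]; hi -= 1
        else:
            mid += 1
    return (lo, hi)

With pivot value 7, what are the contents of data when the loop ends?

pivot = 7; lo=0, mid=0, hi=11
data[mid]=6<7: swap data[0],data[0]; lo=1,mid=1 → 6 7 6 6 7 7 6 7 6 6 7 7
data[mid]=7=7: mid=2
data[mid]=6<7: swap data[1],data[2]; lo=2,mid=3 → 6 6 7 6 7 7 6 7 6 6 7 7
data[mid]=6<7: swap data[2],data[3]; lo=3,mid=4 → 6 6 6 7 7 7 6 7 6 6 7 7
data[mid]=7=7: mid=5
data[mid]=7=7: mid=6
data[mid]=6<7: swap data[3],data[6]; lo=4,mid=7 → 6 6 6 6 7 7 7 7 6 6 7 7
data[mid]=7=7: mid=8
data[mid]=6<7: swap data[4],data[8]; lo=5,mid=9 → 6 6 6 6 6 7 7 7 7 6 7 7
data[mid]=6<7: swap data[5],data[9]; lo=6,mid=10 → 6 6 6 6 6 6 7 7 7 7 7 7
data[mid]=7=7: mid=11
data[mid]=7=7: mid=12
end: lo=6, hi=11; data = 6 6 6 6 6 6 7 7 7 7 7 7

6 6 6 6 6 6 7 7 7 7 7 7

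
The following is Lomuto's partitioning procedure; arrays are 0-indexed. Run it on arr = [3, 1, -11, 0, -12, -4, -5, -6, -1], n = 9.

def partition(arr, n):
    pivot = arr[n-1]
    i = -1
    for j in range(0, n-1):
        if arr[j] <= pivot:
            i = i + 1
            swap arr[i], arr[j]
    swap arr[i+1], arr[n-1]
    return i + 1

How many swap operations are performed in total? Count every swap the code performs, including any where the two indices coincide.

6

pivot = arr[8] = -1; i = -1
j=0: arr[0]=3 > -1 → no swap
j=1: arr[1]=1 > -1 → no swap
j=2: arr[2]=-11 ≤ -1 → i=0, swap arr[0],arr[2] → [-11, 1, 3, 0, -12, -4, -5, -6, -1]
j=3: arr[3]=0 > -1 → no swap
j=4: arr[4]=-12 ≤ -1 → i=1, swap arr[1],arr[4] → [-11, -12, 3, 0, 1, -4, -5, -6, -1]
j=5: arr[5]=-4 ≤ -1 → i=2, swap arr[2],arr[5] → [-11, -12, -4, 0, 1, 3, -5, -6, -1]
j=6: arr[6]=-5 ≤ -1 → i=3, swap arr[3],arr[6] → [-11, -12, -4, -5, 1, 3, 0, -6, -1]
j=7: arr[7]=-6 ≤ -1 → i=4, swap arr[4],arr[7] → [-11, -12, -4, -5, -6, 3, 0, 1, -1]
final swap arr[5],arr[8] → [-11, -12, -4, -5, -6, -1, 0, 1, 3]; return 5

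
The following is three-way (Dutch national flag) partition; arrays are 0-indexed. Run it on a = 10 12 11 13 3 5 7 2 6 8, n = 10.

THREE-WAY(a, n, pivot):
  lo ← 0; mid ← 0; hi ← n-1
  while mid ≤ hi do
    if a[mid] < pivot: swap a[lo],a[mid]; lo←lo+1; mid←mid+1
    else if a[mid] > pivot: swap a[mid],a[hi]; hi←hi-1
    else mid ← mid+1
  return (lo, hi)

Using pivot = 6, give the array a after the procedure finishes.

2 5 3 6 13 7 11 12 8 10

pivot = 6; lo=0, mid=0, hi=9
a[mid]=10>6: swap a[0],a[9]; hi=8 → 8 12 11 13 3 5 7 2 6 10
a[mid]=8>6: swap a[0],a[8]; hi=7 → 6 12 11 13 3 5 7 2 8 10
a[mid]=6=6: mid=1
a[mid]=12>6: swap a[1],a[7]; hi=6 → 6 2 11 13 3 5 7 12 8 10
a[mid]=2<6: swap a[0],a[1]; lo=1,mid=2 → 2 6 11 13 3 5 7 12 8 10
a[mid]=11>6: swap a[2],a[6]; hi=5 → 2 6 7 13 3 5 11 12 8 10
a[mid]=7>6: swap a[2],a[5]; hi=4 → 2 6 5 13 3 7 11 12 8 10
a[mid]=5<6: swap a[1],a[2]; lo=2,mid=3 → 2 5 6 13 3 7 11 12 8 10
a[mid]=13>6: swap a[3],a[4]; hi=3 → 2 5 6 3 13 7 11 12 8 10
a[mid]=3<6: swap a[2],a[3]; lo=3,mid=4 → 2 5 3 6 13 7 11 12 8 10
end: lo=3, hi=3; a = 2 5 3 6 13 7 11 12 8 10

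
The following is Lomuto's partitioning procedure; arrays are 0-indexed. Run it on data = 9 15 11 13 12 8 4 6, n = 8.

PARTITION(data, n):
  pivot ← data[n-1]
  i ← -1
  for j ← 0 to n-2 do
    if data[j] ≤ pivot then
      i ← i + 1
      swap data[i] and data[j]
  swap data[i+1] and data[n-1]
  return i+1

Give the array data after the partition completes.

pivot = data[7] = 6; i = -1
j=0: data[0]=9 > 6 → no swap
j=1: data[1]=15 > 6 → no swap
j=2: data[2]=11 > 6 → no swap
j=3: data[3]=13 > 6 → no swap
j=4: data[4]=12 > 6 → no swap
j=5: data[5]=8 > 6 → no swap
j=6: data[6]=4 ≤ 6 → i=0, swap data[0],data[6] → 4 15 11 13 12 8 9 6
final swap data[1],data[7] → 4 6 11 13 12 8 9 15; return 1

4 6 11 13 12 8 9 15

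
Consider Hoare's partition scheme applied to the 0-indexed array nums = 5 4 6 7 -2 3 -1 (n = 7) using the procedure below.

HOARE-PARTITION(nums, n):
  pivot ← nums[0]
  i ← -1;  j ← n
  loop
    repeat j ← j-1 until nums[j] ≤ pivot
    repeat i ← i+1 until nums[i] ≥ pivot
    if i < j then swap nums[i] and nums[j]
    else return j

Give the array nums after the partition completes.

-1 4 3 -2 7 6 5

pivot = nums[0] = 5; i = -1, j = 7
j→6 (nums[6]=-1≤5), i→0 (nums[0]=5≥5); i<j, swap → -1 4 6 7 -2 3 5
j→5 (nums[5]=3≤5), i→2 (nums[2]=6≥5); i<j, swap → -1 4 3 7 -2 6 5
j→4 (nums[4]=-2≤5), i→3 (nums[3]=7≥5); i<j, swap → -1 4 3 -2 7 6 5
j→3, i→4; i≥j, return j=3. nums = -1 4 3 -2 7 6 5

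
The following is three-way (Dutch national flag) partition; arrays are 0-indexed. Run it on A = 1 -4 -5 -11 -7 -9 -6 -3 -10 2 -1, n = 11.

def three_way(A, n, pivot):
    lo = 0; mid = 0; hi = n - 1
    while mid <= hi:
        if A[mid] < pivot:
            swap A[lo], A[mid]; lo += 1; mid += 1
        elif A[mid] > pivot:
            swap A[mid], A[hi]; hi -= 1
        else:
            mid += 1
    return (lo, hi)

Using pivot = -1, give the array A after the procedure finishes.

pivot = -1; lo=0, mid=0, hi=10
A[mid]=1>-1: swap A[0],A[10]; hi=9 → -1 -4 -5 -11 -7 -9 -6 -3 -10 2 1
A[mid]=-1=-1: mid=1
A[mid]=-4<-1: swap A[0],A[1]; lo=1,mid=2 → -4 -1 -5 -11 -7 -9 -6 -3 -10 2 1
A[mid]=-5<-1: swap A[1],A[2]; lo=2,mid=3 → -4 -5 -1 -11 -7 -9 -6 -3 -10 2 1
A[mid]=-11<-1: swap A[2],A[3]; lo=3,mid=4 → -4 -5 -11 -1 -7 -9 -6 -3 -10 2 1
A[mid]=-7<-1: swap A[3],A[4]; lo=4,mid=5 → -4 -5 -11 -7 -1 -9 -6 -3 -10 2 1
A[mid]=-9<-1: swap A[4],A[5]; lo=5,mid=6 → -4 -5 -11 -7 -9 -1 -6 -3 -10 2 1
A[mid]=-6<-1: swap A[5],A[6]; lo=6,mid=7 → -4 -5 -11 -7 -9 -6 -1 -3 -10 2 1
A[mid]=-3<-1: swap A[6],A[7]; lo=7,mid=8 → -4 -5 -11 -7 -9 -6 -3 -1 -10 2 1
A[mid]=-10<-1: swap A[7],A[8]; lo=8,mid=9 → -4 -5 -11 -7 -9 -6 -3 -10 -1 2 1
A[mid]=2>-1: swap A[9],A[9]; hi=8 → -4 -5 -11 -7 -9 -6 -3 -10 -1 2 1
end: lo=8, hi=8; A = -4 -5 -11 -7 -9 -6 -3 -10 -1 2 1

-4 -5 -11 -7 -9 -6 -3 -10 -1 2 1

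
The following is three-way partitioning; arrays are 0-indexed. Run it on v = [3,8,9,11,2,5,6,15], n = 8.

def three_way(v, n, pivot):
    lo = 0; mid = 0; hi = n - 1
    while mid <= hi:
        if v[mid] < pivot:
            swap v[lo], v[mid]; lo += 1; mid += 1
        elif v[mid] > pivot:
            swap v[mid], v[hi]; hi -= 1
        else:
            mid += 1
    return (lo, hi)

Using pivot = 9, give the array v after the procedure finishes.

[3,8,6,2,5,9,15,11]

pivot = 9; lo=0, mid=0, hi=7
v[mid]=3<9: swap v[0],v[0]; lo=1,mid=1 → [3,8,9,11,2,5,6,15]
v[mid]=8<9: swap v[1],v[1]; lo=2,mid=2 → [3,8,9,11,2,5,6,15]
v[mid]=9=9: mid=3
v[mid]=11>9: swap v[3],v[7]; hi=6 → [3,8,9,15,2,5,6,11]
v[mid]=15>9: swap v[3],v[6]; hi=5 → [3,8,9,6,2,5,15,11]
v[mid]=6<9: swap v[2],v[3]; lo=3,mid=4 → [3,8,6,9,2,5,15,11]
v[mid]=2<9: swap v[3],v[4]; lo=4,mid=5 → [3,8,6,2,9,5,15,11]
v[mid]=5<9: swap v[4],v[5]; lo=5,mid=6 → [3,8,6,2,5,9,15,11]
end: lo=5, hi=5; v = [3,8,6,2,5,9,15,11]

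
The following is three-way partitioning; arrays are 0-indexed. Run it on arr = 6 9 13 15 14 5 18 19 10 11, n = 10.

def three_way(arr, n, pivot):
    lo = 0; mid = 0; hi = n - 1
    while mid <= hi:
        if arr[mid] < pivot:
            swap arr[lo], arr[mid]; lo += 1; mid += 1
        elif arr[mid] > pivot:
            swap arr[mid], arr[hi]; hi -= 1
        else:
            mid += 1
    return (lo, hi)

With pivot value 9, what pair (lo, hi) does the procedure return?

(2, 2)

lo=0 mid=0 hi=9
6<9: swap(0,0), lo=1 mid=1 ⇒ 6 9 13 15 14 5 18 19 10 11
9=9: mid=2
13>9: swap(2,9), hi=8 ⇒ 6 9 11 15 14 5 18 19 10 13
11>9: swap(2,8), hi=7 ⇒ 6 9 10 15 14 5 18 19 11 13
10>9: swap(2,7), hi=6 ⇒ 6 9 19 15 14 5 18 10 11 13
19>9: swap(2,6), hi=5 ⇒ 6 9 18 15 14 5 19 10 11 13
18>9: swap(2,5), hi=4 ⇒ 6 9 5 15 14 18 19 10 11 13
5<9: swap(1,2), lo=2 mid=3 ⇒ 6 5 9 15 14 18 19 10 11 13
15>9: swap(3,4), hi=3 ⇒ 6 5 9 14 15 18 19 10 11 13
14>9: swap(3,3), hi=2 ⇒ 6 5 9 14 15 18 19 10 11 13
done. lo=2 hi=2; arr=6 5 9 14 15 18 19 10 11 13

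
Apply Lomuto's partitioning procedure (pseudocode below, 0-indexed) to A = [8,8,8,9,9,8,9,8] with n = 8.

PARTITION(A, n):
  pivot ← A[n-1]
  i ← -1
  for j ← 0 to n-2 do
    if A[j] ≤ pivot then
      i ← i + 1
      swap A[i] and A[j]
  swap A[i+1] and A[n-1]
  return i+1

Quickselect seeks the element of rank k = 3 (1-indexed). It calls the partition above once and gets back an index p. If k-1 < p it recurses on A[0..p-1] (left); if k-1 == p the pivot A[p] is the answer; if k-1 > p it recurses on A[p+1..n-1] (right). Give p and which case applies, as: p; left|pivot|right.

pivot = A[7] = 8; i = -1
j=0: A[0]=8 ≤ 8 → i=0, swap A[0],A[0] (no change) → [8,8,8,9,9,8,9,8]
j=1: A[1]=8 ≤ 8 → i=1, swap A[1],A[1] (no change) → [8,8,8,9,9,8,9,8]
j=2: A[2]=8 ≤ 8 → i=2, swap A[2],A[2] (no change) → [8,8,8,9,9,8,9,8]
j=3: A[3]=9 > 8 → no swap
j=4: A[4]=9 > 8 → no swap
j=5: A[5]=8 ≤ 8 → i=3, swap A[3],A[5] → [8,8,8,8,9,9,9,8]
j=6: A[6]=9 > 8 → no swap
final swap A[4],A[7] → [8,8,8,8,8,9,9,9]; return 4
p = 4; k-1 = 2 < 4 ⇒ left

4; left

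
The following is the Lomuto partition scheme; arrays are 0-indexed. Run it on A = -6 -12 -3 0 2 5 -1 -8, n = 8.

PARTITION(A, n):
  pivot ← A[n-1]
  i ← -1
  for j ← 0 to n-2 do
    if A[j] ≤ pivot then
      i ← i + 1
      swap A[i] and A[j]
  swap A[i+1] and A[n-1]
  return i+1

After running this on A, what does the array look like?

-12 -8 -3 0 2 5 -1 -6

pivot = A[7] = -8; i = -1
j=0: A[0]=-6 > -8 → no swap
j=1: A[1]=-12 ≤ -8 → i=0, swap A[0],A[1] → -12 -6 -3 0 2 5 -1 -8
j=2: A[2]=-3 > -8 → no swap
j=3: A[3]=0 > -8 → no swap
j=4: A[4]=2 > -8 → no swap
j=5: A[5]=5 > -8 → no swap
j=6: A[6]=-1 > -8 → no swap
final swap A[1],A[7] → -12 -8 -3 0 2 5 -1 -6; return 1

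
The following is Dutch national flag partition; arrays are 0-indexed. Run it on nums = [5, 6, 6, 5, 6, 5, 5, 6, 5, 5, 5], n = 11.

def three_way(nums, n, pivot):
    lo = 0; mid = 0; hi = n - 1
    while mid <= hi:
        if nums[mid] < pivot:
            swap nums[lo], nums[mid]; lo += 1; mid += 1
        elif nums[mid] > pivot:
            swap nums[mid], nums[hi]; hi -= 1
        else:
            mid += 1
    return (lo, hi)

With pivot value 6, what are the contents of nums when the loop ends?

pivot = 6; lo=0, mid=0, hi=10
nums[mid]=5<6: swap nums[0],nums[0]; lo=1,mid=1 → [5, 6, 6, 5, 6, 5, 5, 6, 5, 5, 5]
nums[mid]=6=6: mid=2
nums[mid]=6=6: mid=3
nums[mid]=5<6: swap nums[1],nums[3]; lo=2,mid=4 → [5, 5, 6, 6, 6, 5, 5, 6, 5, 5, 5]
nums[mid]=6=6: mid=5
nums[mid]=5<6: swap nums[2],nums[5]; lo=3,mid=6 → [5, 5, 5, 6, 6, 6, 5, 6, 5, 5, 5]
nums[mid]=5<6: swap nums[3],nums[6]; lo=4,mid=7 → [5, 5, 5, 5, 6, 6, 6, 6, 5, 5, 5]
nums[mid]=6=6: mid=8
nums[mid]=5<6: swap nums[4],nums[8]; lo=5,mid=9 → [5, 5, 5, 5, 5, 6, 6, 6, 6, 5, 5]
nums[mid]=5<6: swap nums[5],nums[9]; lo=6,mid=10 → [5, 5, 5, 5, 5, 5, 6, 6, 6, 6, 5]
nums[mid]=5<6: swap nums[6],nums[10]; lo=7,mid=11 → [5, 5, 5, 5, 5, 5, 5, 6, 6, 6, 6]
end: lo=7, hi=10; nums = [5, 5, 5, 5, 5, 5, 5, 6, 6, 6, 6]

[5, 5, 5, 5, 5, 5, 5, 6, 6, 6, 6]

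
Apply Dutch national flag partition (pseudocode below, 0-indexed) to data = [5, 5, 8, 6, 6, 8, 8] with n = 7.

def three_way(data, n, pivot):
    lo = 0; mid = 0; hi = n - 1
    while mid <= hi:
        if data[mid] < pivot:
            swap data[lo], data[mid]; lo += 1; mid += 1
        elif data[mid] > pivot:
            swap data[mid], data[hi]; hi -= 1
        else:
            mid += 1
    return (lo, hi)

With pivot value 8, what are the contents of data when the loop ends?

pivot = 8; lo=0, mid=0, hi=6
data[mid]=5<8: swap data[0],data[0]; lo=1,mid=1 → [5, 5, 8, 6, 6, 8, 8]
data[mid]=5<8: swap data[1],data[1]; lo=2,mid=2 → [5, 5, 8, 6, 6, 8, 8]
data[mid]=8=8: mid=3
data[mid]=6<8: swap data[2],data[3]; lo=3,mid=4 → [5, 5, 6, 8, 6, 8, 8]
data[mid]=6<8: swap data[3],data[4]; lo=4,mid=5 → [5, 5, 6, 6, 8, 8, 8]
data[mid]=8=8: mid=6
data[mid]=8=8: mid=7
end: lo=4, hi=6; data = [5, 5, 6, 6, 8, 8, 8]

[5, 5, 6, 6, 8, 8, 8]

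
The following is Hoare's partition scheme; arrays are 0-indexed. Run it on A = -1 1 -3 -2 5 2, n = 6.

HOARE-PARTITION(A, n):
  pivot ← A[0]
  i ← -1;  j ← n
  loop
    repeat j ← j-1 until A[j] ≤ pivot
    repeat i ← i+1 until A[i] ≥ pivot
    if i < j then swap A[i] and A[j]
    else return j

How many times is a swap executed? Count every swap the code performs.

2

pivot = A[0] = -1; i = -1, j = 6
j→3 (A[3]=-2≤-1), i→0 (A[0]=-1≥-1); i<j, swap → -2 1 -3 -1 5 2
j→2 (A[2]=-3≤-1), i→1 (A[1]=1≥-1); i<j, swap → -2 -3 1 -1 5 2
j→1, i→2; i≥j, return j=1. A = -2 -3 1 -1 5 2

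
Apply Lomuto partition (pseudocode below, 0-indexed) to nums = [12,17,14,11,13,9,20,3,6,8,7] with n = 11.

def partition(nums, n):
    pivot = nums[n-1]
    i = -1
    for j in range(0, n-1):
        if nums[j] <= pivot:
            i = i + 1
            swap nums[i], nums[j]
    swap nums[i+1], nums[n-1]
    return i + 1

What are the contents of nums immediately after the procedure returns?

[3,6,7,11,13,9,20,12,17,8,14]

pivot = nums[10] = 7; i = -1
j=0: nums[0]=12 > 7 → no swap
j=1: nums[1]=17 > 7 → no swap
j=2: nums[2]=14 > 7 → no swap
j=3: nums[3]=11 > 7 → no swap
j=4: nums[4]=13 > 7 → no swap
j=5: nums[5]=9 > 7 → no swap
j=6: nums[6]=20 > 7 → no swap
j=7: nums[7]=3 ≤ 7 → i=0, swap nums[0],nums[7] → [3,17,14,11,13,9,20,12,6,8,7]
j=8: nums[8]=6 ≤ 7 → i=1, swap nums[1],nums[8] → [3,6,14,11,13,9,20,12,17,8,7]
j=9: nums[9]=8 > 7 → no swap
final swap nums[2],nums[10] → [3,6,7,11,13,9,20,12,17,8,14]; return 2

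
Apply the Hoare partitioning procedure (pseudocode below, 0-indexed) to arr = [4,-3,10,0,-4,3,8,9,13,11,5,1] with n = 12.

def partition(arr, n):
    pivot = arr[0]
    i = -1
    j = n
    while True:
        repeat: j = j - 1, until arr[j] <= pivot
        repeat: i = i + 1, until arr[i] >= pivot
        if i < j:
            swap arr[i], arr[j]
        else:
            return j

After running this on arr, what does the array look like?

pivot = arr[0] = 4; i = -1, j = 12
j→11 (arr[11]=1≤4), i→0 (arr[0]=4≥4); i<j, swap → [1,-3,10,0,-4,3,8,9,13,11,5,4]
j→5 (arr[5]=3≤4), i→2 (arr[2]=10≥4); i<j, swap → [1,-3,3,0,-4,10,8,9,13,11,5,4]
j→4, i→5; i≥j, return j=4. arr = [1,-3,3,0,-4,10,8,9,13,11,5,4]

[1,-3,3,0,-4,10,8,9,13,11,5,4]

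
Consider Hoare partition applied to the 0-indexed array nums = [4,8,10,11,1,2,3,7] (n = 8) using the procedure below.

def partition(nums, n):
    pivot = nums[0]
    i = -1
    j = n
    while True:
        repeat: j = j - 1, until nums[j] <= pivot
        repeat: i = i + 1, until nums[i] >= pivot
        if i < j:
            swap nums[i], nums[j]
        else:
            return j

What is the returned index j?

pivot = nums[0] = 4; i = -1, j = 8
j→6 (nums[6]=3≤4), i→0 (nums[0]=4≥4); i<j, swap → [3,8,10,11,1,2,4,7]
j→5 (nums[5]=2≤4), i→1 (nums[1]=8≥4); i<j, swap → [3,2,10,11,1,8,4,7]
j→4 (nums[4]=1≤4), i→2 (nums[2]=10≥4); i<j, swap → [3,2,1,11,10,8,4,7]
j→2, i→3; i≥j, return j=2. nums = [3,2,1,11,10,8,4,7]

2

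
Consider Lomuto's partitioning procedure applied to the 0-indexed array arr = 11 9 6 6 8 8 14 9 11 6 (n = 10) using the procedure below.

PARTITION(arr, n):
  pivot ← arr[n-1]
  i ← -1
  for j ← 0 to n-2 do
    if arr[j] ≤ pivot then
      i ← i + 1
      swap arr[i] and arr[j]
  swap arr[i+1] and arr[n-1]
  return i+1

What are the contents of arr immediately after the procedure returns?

pivot = arr[9] = 6; i = -1
j=0: arr[0]=11 > 6 → no swap
j=1: arr[1]=9 > 6 → no swap
j=2: arr[2]=6 ≤ 6 → i=0, swap arr[0],arr[2] → 6 9 11 6 8 8 14 9 11 6
j=3: arr[3]=6 ≤ 6 → i=1, swap arr[1],arr[3] → 6 6 11 9 8 8 14 9 11 6
j=4: arr[4]=8 > 6 → no swap
j=5: arr[5]=8 > 6 → no swap
j=6: arr[6]=14 > 6 → no swap
j=7: arr[7]=9 > 6 → no swap
j=8: arr[8]=11 > 6 → no swap
final swap arr[2],arr[9] → 6 6 6 9 8 8 14 9 11 11; return 2

6 6 6 9 8 8 14 9 11 11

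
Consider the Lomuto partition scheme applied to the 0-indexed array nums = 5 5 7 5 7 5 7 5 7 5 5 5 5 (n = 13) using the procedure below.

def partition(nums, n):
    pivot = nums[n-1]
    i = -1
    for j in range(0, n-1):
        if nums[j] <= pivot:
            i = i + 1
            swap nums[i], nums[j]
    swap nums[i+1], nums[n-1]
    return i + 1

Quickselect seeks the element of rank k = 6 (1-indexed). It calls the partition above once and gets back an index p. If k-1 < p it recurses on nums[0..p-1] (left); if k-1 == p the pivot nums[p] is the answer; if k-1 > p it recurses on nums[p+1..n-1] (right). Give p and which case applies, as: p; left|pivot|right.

8; left

pivot = nums[12] = 5; i = -1
j=0: nums[0]=5 ≤ 5 → i=0, swap nums[0],nums[0] (no change) → 5 5 7 5 7 5 7 5 7 5 5 5 5
j=1: nums[1]=5 ≤ 5 → i=1, swap nums[1],nums[1] (no change) → 5 5 7 5 7 5 7 5 7 5 5 5 5
j=2: nums[2]=7 > 5 → no swap
j=3: nums[3]=5 ≤ 5 → i=2, swap nums[2],nums[3] → 5 5 5 7 7 5 7 5 7 5 5 5 5
j=4: nums[4]=7 > 5 → no swap
j=5: nums[5]=5 ≤ 5 → i=3, swap nums[3],nums[5] → 5 5 5 5 7 7 7 5 7 5 5 5 5
j=6: nums[6]=7 > 5 → no swap
j=7: nums[7]=5 ≤ 5 → i=4, swap nums[4],nums[7] → 5 5 5 5 5 7 7 7 7 5 5 5 5
j=8: nums[8]=7 > 5 → no swap
j=9: nums[9]=5 ≤ 5 → i=5, swap nums[5],nums[9] → 5 5 5 5 5 5 7 7 7 7 5 5 5
j=10: nums[10]=5 ≤ 5 → i=6, swap nums[6],nums[10] → 5 5 5 5 5 5 5 7 7 7 7 5 5
j=11: nums[11]=5 ≤ 5 → i=7, swap nums[7],nums[11] → 5 5 5 5 5 5 5 5 7 7 7 7 5
final swap nums[8],nums[12] → 5 5 5 5 5 5 5 5 5 7 7 7 7; return 8
p = 8; k-1 = 5 < 8 ⇒ left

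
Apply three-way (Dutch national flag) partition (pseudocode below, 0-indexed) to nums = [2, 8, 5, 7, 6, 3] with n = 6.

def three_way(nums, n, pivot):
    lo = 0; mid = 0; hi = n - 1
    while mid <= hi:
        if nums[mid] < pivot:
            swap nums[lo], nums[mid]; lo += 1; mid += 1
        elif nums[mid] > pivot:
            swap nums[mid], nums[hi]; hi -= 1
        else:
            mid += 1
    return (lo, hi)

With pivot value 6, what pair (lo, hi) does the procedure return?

(3, 3)

lo=0 mid=0 hi=5
2<6: swap(0,0), lo=1 mid=1 ⇒ [2, 8, 5, 7, 6, 3]
8>6: swap(1,5), hi=4 ⇒ [2, 3, 5, 7, 6, 8]
3<6: swap(1,1), lo=2 mid=2 ⇒ [2, 3, 5, 7, 6, 8]
5<6: swap(2,2), lo=3 mid=3 ⇒ [2, 3, 5, 7, 6, 8]
7>6: swap(3,4), hi=3 ⇒ [2, 3, 5, 6, 7, 8]
6=6: mid=4
done. lo=3 hi=3; nums=[2, 3, 5, 6, 7, 8]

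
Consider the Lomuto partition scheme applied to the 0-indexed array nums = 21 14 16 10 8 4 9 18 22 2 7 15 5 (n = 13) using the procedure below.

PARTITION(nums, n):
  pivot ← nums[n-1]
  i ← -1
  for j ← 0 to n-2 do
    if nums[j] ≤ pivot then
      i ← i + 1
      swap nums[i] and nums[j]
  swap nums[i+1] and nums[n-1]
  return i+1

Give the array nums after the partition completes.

pivot=5, i=-1
j=0: 21>5, skip
j=1: 14>5, skip
j=2: 16>5, skip
j=3: 10>5, skip
j=4: 8>5, skip
j=5: 4≤5, i=0, swap(0,5) ⇒ 4 14 16 10 8 21 9 18 22 2 7 15 5
j=6: 9>5, skip
j=7: 18>5, skip
j=8: 22>5, skip
j=9: 2≤5, i=1, swap(1,9) ⇒ 4 2 16 10 8 21 9 18 22 14 7 15 5
j=10: 7>5, skip
j=11: 15>5, skip
swap(2,12) ⇒ 4 2 5 10 8 21 9 18 22 14 7 15 16; return 2

4 2 5 10 8 21 9 18 22 14 7 15 16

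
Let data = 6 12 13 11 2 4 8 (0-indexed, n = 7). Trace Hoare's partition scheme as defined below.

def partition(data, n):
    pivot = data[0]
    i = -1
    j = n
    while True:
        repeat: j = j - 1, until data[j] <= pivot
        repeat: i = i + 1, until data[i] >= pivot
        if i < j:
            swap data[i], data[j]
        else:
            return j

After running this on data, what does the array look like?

pivot = data[0] = 6; i = -1, j = 7
j→5 (data[5]=4≤6), i→0 (data[0]=6≥6); i<j, swap → 4 12 13 11 2 6 8
j→4 (data[4]=2≤6), i→1 (data[1]=12≥6); i<j, swap → 4 2 13 11 12 6 8
j→1, i→2; i≥j, return j=1. data = 4 2 13 11 12 6 8

4 2 13 11 12 6 8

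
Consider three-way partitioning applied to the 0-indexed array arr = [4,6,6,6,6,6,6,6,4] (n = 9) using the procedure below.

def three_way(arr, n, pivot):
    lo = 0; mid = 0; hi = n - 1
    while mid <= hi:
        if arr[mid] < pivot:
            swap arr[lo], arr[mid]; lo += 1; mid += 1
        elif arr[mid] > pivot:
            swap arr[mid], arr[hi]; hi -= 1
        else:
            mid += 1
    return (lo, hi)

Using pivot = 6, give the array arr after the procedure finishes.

pivot = 6; lo=0, mid=0, hi=8
arr[mid]=4<6: swap arr[0],arr[0]; lo=1,mid=1 → [4,6,6,6,6,6,6,6,4]
arr[mid]=6=6: mid=2
arr[mid]=6=6: mid=3
arr[mid]=6=6: mid=4
arr[mid]=6=6: mid=5
arr[mid]=6=6: mid=6
arr[mid]=6=6: mid=7
arr[mid]=6=6: mid=8
arr[mid]=4<6: swap arr[1],arr[8]; lo=2,mid=9 → [4,4,6,6,6,6,6,6,6]
end: lo=2, hi=8; arr = [4,4,6,6,6,6,6,6,6]

[4,4,6,6,6,6,6,6,6]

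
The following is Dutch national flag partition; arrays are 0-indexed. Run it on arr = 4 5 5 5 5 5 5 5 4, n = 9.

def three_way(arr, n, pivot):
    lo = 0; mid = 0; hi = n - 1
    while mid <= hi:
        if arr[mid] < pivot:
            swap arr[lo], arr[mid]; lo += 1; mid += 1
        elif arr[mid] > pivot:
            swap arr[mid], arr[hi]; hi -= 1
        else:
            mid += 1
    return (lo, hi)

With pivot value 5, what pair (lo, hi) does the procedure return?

pivot = 5; lo=0, mid=0, hi=8
arr[mid]=4<5: swap arr[0],arr[0]; lo=1,mid=1 → 4 5 5 5 5 5 5 5 4
arr[mid]=5=5: mid=2
arr[mid]=5=5: mid=3
arr[mid]=5=5: mid=4
arr[mid]=5=5: mid=5
arr[mid]=5=5: mid=6
arr[mid]=5=5: mid=7
arr[mid]=5=5: mid=8
arr[mid]=4<5: swap arr[1],arr[8]; lo=2,mid=9 → 4 4 5 5 5 5 5 5 5
end: lo=2, hi=8; arr = 4 4 5 5 5 5 5 5 5

(2, 8)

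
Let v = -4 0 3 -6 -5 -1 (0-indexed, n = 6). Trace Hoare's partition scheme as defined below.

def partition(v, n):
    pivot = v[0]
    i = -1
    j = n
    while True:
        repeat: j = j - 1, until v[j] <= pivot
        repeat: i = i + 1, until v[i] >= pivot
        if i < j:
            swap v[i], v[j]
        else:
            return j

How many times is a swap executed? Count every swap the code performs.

2

pivot = v[0] = -4; i = -1, j = 6
j→4 (v[4]=-5≤-4), i→0 (v[0]=-4≥-4); i<j, swap → -5 0 3 -6 -4 -1
j→3 (v[3]=-6≤-4), i→1 (v[1]=0≥-4); i<j, swap → -5 -6 3 0 -4 -1
j→1, i→2; i≥j, return j=1. v = -5 -6 3 0 -4 -1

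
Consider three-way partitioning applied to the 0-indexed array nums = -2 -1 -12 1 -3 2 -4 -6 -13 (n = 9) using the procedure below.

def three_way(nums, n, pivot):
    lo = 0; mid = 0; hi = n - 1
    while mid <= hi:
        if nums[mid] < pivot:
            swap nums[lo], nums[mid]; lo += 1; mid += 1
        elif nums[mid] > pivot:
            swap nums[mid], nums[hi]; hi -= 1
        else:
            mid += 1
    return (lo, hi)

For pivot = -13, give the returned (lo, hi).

lo=0 mid=0 hi=8
-2>-13: swap(0,8), hi=7 ⇒ -13 -1 -12 1 -3 2 -4 -6 -2
-13=-13: mid=1
-1>-13: swap(1,7), hi=6 ⇒ -13 -6 -12 1 -3 2 -4 -1 -2
-6>-13: swap(1,6), hi=5 ⇒ -13 -4 -12 1 -3 2 -6 -1 -2
-4>-13: swap(1,5), hi=4 ⇒ -13 2 -12 1 -3 -4 -6 -1 -2
2>-13: swap(1,4), hi=3 ⇒ -13 -3 -12 1 2 -4 -6 -1 -2
-3>-13: swap(1,3), hi=2 ⇒ -13 1 -12 -3 2 -4 -6 -1 -2
1>-13: swap(1,2), hi=1 ⇒ -13 -12 1 -3 2 -4 -6 -1 -2
-12>-13: swap(1,1), hi=0 ⇒ -13 -12 1 -3 2 -4 -6 -1 -2
done. lo=0 hi=0; nums=-13 -12 1 -3 2 -4 -6 -1 -2

(0, 0)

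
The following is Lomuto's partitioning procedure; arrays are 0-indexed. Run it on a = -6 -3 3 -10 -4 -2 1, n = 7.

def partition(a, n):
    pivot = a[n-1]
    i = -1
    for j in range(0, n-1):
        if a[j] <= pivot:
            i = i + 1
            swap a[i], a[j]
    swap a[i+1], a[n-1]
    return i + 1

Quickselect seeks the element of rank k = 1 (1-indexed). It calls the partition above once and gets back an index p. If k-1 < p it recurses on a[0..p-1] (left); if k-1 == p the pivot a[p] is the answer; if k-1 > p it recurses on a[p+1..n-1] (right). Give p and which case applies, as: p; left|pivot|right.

pivot = a[6] = 1; i = -1
j=0: a[0]=-6 ≤ 1 → i=0, swap a[0],a[0] (no change) → -6 -3 3 -10 -4 -2 1
j=1: a[1]=-3 ≤ 1 → i=1, swap a[1],a[1] (no change) → -6 -3 3 -10 -4 -2 1
j=2: a[2]=3 > 1 → no swap
j=3: a[3]=-10 ≤ 1 → i=2, swap a[2],a[3] → -6 -3 -10 3 -4 -2 1
j=4: a[4]=-4 ≤ 1 → i=3, swap a[3],a[4] → -6 -3 -10 -4 3 -2 1
j=5: a[5]=-2 ≤ 1 → i=4, swap a[4],a[5] → -6 -3 -10 -4 -2 3 1
final swap a[5],a[6] → -6 -3 -10 -4 -2 1 3; return 5
p = 5; k-1 = 0 < 5 ⇒ left

5; left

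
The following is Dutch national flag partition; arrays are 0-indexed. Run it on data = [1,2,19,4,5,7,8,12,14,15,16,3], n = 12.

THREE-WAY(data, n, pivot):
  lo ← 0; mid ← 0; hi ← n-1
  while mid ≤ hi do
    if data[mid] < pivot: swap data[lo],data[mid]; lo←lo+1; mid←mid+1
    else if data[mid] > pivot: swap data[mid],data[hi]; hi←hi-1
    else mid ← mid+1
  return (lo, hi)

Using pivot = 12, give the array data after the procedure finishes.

[1,2,3,4,5,7,8,12,15,16,14,19]

pivot = 12; lo=0, mid=0, hi=11
data[mid]=1<12: swap data[0],data[0]; lo=1,mid=1 → [1,2,19,4,5,7,8,12,14,15,16,3]
data[mid]=2<12: swap data[1],data[1]; lo=2,mid=2 → [1,2,19,4,5,7,8,12,14,15,16,3]
data[mid]=19>12: swap data[2],data[11]; hi=10 → [1,2,3,4,5,7,8,12,14,15,16,19]
data[mid]=3<12: swap data[2],data[2]; lo=3,mid=3 → [1,2,3,4,5,7,8,12,14,15,16,19]
data[mid]=4<12: swap data[3],data[3]; lo=4,mid=4 → [1,2,3,4,5,7,8,12,14,15,16,19]
data[mid]=5<12: swap data[4],data[4]; lo=5,mid=5 → [1,2,3,4,5,7,8,12,14,15,16,19]
data[mid]=7<12: swap data[5],data[5]; lo=6,mid=6 → [1,2,3,4,5,7,8,12,14,15,16,19]
data[mid]=8<12: swap data[6],data[6]; lo=7,mid=7 → [1,2,3,4,5,7,8,12,14,15,16,19]
data[mid]=12=12: mid=8
data[mid]=14>12: swap data[8],data[10]; hi=9 → [1,2,3,4,5,7,8,12,16,15,14,19]
data[mid]=16>12: swap data[8],data[9]; hi=8 → [1,2,3,4,5,7,8,12,15,16,14,19]
data[mid]=15>12: swap data[8],data[8]; hi=7 → [1,2,3,4,5,7,8,12,15,16,14,19]
end: lo=7, hi=7; data = [1,2,3,4,5,7,8,12,15,16,14,19]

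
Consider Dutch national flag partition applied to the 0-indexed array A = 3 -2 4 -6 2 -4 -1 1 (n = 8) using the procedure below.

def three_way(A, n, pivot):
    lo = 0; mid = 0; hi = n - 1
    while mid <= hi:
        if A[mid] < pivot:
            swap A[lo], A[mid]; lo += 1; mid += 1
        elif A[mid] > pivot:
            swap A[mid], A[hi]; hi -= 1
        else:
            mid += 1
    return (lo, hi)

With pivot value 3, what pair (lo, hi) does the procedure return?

(6, 6)

pivot = 3; lo=0, mid=0, hi=7
A[mid]=3=3: mid=1
A[mid]=-2<3: swap A[0],A[1]; lo=1,mid=2 → -2 3 4 -6 2 -4 -1 1
A[mid]=4>3: swap A[2],A[7]; hi=6 → -2 3 1 -6 2 -4 -1 4
A[mid]=1<3: swap A[1],A[2]; lo=2,mid=3 → -2 1 3 -6 2 -4 -1 4
A[mid]=-6<3: swap A[2],A[3]; lo=3,mid=4 → -2 1 -6 3 2 -4 -1 4
A[mid]=2<3: swap A[3],A[4]; lo=4,mid=5 → -2 1 -6 2 3 -4 -1 4
A[mid]=-4<3: swap A[4],A[5]; lo=5,mid=6 → -2 1 -6 2 -4 3 -1 4
A[mid]=-1<3: swap A[5],A[6]; lo=6,mid=7 → -2 1 -6 2 -4 -1 3 4
end: lo=6, hi=6; A = -2 1 -6 2 -4 -1 3 4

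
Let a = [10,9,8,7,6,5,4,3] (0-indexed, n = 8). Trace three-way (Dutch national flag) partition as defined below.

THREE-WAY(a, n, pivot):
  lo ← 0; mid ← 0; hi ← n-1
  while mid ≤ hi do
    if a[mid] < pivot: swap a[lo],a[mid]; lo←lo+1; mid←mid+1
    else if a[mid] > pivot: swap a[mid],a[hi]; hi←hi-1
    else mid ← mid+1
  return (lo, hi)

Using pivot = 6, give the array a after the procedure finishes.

pivot = 6; lo=0, mid=0, hi=7
a[mid]=10>6: swap a[0],a[7]; hi=6 → [3,9,8,7,6,5,4,10]
a[mid]=3<6: swap a[0],a[0]; lo=1,mid=1 → [3,9,8,7,6,5,4,10]
a[mid]=9>6: swap a[1],a[6]; hi=5 → [3,4,8,7,6,5,9,10]
a[mid]=4<6: swap a[1],a[1]; lo=2,mid=2 → [3,4,8,7,6,5,9,10]
a[mid]=8>6: swap a[2],a[5]; hi=4 → [3,4,5,7,6,8,9,10]
a[mid]=5<6: swap a[2],a[2]; lo=3,mid=3 → [3,4,5,7,6,8,9,10]
a[mid]=7>6: swap a[3],a[4]; hi=3 → [3,4,5,6,7,8,9,10]
a[mid]=6=6: mid=4
end: lo=3, hi=3; a = [3,4,5,6,7,8,9,10]

[3,4,5,6,7,8,9,10]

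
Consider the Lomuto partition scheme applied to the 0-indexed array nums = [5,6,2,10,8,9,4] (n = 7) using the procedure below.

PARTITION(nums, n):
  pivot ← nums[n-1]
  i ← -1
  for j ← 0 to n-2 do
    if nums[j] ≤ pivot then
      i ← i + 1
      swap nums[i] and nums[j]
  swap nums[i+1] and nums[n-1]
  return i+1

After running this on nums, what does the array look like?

[2,4,5,10,8,9,6]

pivot=4, i=-1
j=0: 5>4, skip
j=1: 6>4, skip
j=2: 2≤4, i=0, swap(0,2) ⇒ [2,6,5,10,8,9,4]
j=3: 10>4, skip
j=4: 8>4, skip
j=5: 9>4, skip
swap(1,6) ⇒ [2,4,5,10,8,9,6]; return 1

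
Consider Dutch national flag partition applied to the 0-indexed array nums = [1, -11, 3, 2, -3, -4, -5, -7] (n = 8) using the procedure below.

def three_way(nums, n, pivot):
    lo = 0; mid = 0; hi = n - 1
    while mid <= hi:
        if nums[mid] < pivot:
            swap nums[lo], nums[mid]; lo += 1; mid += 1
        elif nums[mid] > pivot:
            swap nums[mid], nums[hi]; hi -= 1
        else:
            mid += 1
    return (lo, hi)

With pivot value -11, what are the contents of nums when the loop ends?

pivot = -11; lo=0, mid=0, hi=7
nums[mid]=1>-11: swap nums[0],nums[7]; hi=6 → [-7, -11, 3, 2, -3, -4, -5, 1]
nums[mid]=-7>-11: swap nums[0],nums[6]; hi=5 → [-5, -11, 3, 2, -3, -4, -7, 1]
nums[mid]=-5>-11: swap nums[0],nums[5]; hi=4 → [-4, -11, 3, 2, -3, -5, -7, 1]
nums[mid]=-4>-11: swap nums[0],nums[4]; hi=3 → [-3, -11, 3, 2, -4, -5, -7, 1]
nums[mid]=-3>-11: swap nums[0],nums[3]; hi=2 → [2, -11, 3, -3, -4, -5, -7, 1]
nums[mid]=2>-11: swap nums[0],nums[2]; hi=1 → [3, -11, 2, -3, -4, -5, -7, 1]
nums[mid]=3>-11: swap nums[0],nums[1]; hi=0 → [-11, 3, 2, -3, -4, -5, -7, 1]
nums[mid]=-11=-11: mid=1
end: lo=0, hi=0; nums = [-11, 3, 2, -3, -4, -5, -7, 1]

[-11, 3, 2, -3, -4, -5, -7, 1]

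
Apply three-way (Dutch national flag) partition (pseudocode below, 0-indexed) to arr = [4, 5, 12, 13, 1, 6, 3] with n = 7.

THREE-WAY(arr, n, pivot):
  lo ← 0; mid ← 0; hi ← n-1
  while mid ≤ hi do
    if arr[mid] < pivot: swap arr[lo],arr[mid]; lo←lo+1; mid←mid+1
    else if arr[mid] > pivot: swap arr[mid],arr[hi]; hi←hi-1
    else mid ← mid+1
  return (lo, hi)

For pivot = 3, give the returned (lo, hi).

(1, 1)

pivot = 3; lo=0, mid=0, hi=6
arr[mid]=4>3: swap arr[0],arr[6]; hi=5 → [3, 5, 12, 13, 1, 6, 4]
arr[mid]=3=3: mid=1
arr[mid]=5>3: swap arr[1],arr[5]; hi=4 → [3, 6, 12, 13, 1, 5, 4]
arr[mid]=6>3: swap arr[1],arr[4]; hi=3 → [3, 1, 12, 13, 6, 5, 4]
arr[mid]=1<3: swap arr[0],arr[1]; lo=1,mid=2 → [1, 3, 12, 13, 6, 5, 4]
arr[mid]=12>3: swap arr[2],arr[3]; hi=2 → [1, 3, 13, 12, 6, 5, 4]
arr[mid]=13>3: swap arr[2],arr[2]; hi=1 → [1, 3, 13, 12, 6, 5, 4]
end: lo=1, hi=1; arr = [1, 3, 13, 12, 6, 5, 4]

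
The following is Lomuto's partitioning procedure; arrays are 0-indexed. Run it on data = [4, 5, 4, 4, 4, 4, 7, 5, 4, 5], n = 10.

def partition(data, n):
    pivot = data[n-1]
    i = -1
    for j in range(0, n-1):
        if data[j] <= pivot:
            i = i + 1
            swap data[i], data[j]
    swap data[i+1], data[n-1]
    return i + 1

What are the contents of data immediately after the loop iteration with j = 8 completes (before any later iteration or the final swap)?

pivot = data[9] = 5; i = -1
j=0: data[0]=4 ≤ 5 → i=0, swap data[0],data[0] (no change) → [4, 5, 4, 4, 4, 4, 7, 5, 4, 5]
j=1: data[1]=5 ≤ 5 → i=1, swap data[1],data[1] (no change) → [4, 5, 4, 4, 4, 4, 7, 5, 4, 5]
j=2: data[2]=4 ≤ 5 → i=2, swap data[2],data[2] (no change) → [4, 5, 4, 4, 4, 4, 7, 5, 4, 5]
j=3: data[3]=4 ≤ 5 → i=3, swap data[3],data[3] (no change) → [4, 5, 4, 4, 4, 4, 7, 5, 4, 5]
j=4: data[4]=4 ≤ 5 → i=4, swap data[4],data[4] (no change) → [4, 5, 4, 4, 4, 4, 7, 5, 4, 5]
j=5: data[5]=4 ≤ 5 → i=5, swap data[5],data[5] (no change) → [4, 5, 4, 4, 4, 4, 7, 5, 4, 5]
j=6: data[6]=7 > 5 → no swap
j=7: data[7]=5 ≤ 5 → i=6, swap data[6],data[7] → [4, 5, 4, 4, 4, 4, 5, 7, 4, 5]
j=8: data[8]=4 ≤ 5 → i=7, swap data[7],data[8] → [4, 5, 4, 4, 4, 4, 5, 4, 7, 5]
(after j=8) data = [4, 5, 4, 4, 4, 4, 5, 4, 7, 5]

[4, 5, 4, 4, 4, 4, 5, 4, 7, 5]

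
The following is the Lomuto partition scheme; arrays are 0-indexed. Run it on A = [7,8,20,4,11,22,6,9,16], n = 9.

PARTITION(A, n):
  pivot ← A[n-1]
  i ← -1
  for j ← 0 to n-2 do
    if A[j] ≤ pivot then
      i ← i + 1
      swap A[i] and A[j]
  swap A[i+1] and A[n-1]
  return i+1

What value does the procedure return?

6

pivot = A[8] = 16; i = -1
j=0: A[0]=7 ≤ 16 → i=0, swap A[0],A[0] (no change) → [7,8,20,4,11,22,6,9,16]
j=1: A[1]=8 ≤ 16 → i=1, swap A[1],A[1] (no change) → [7,8,20,4,11,22,6,9,16]
j=2: A[2]=20 > 16 → no swap
j=3: A[3]=4 ≤ 16 → i=2, swap A[2],A[3] → [7,8,4,20,11,22,6,9,16]
j=4: A[4]=11 ≤ 16 → i=3, swap A[3],A[4] → [7,8,4,11,20,22,6,9,16]
j=5: A[5]=22 > 16 → no swap
j=6: A[6]=6 ≤ 16 → i=4, swap A[4],A[6] → [7,8,4,11,6,22,20,9,16]
j=7: A[7]=9 ≤ 16 → i=5, swap A[5],A[7] → [7,8,4,11,6,9,20,22,16]
final swap A[6],A[8] → [7,8,4,11,6,9,16,22,20]; return 6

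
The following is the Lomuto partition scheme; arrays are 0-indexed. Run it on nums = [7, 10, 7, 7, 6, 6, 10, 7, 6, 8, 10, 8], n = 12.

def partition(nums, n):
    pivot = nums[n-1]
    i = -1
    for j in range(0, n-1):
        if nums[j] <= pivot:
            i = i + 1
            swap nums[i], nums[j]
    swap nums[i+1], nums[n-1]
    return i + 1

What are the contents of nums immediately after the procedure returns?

pivot = nums[11] = 8; i = -1
j=0: nums[0]=7 ≤ 8 → i=0, swap nums[0],nums[0] (no change) → [7, 10, 7, 7, 6, 6, 10, 7, 6, 8, 10, 8]
j=1: nums[1]=10 > 8 → no swap
j=2: nums[2]=7 ≤ 8 → i=1, swap nums[1],nums[2] → [7, 7, 10, 7, 6, 6, 10, 7, 6, 8, 10, 8]
j=3: nums[3]=7 ≤ 8 → i=2, swap nums[2],nums[3] → [7, 7, 7, 10, 6, 6, 10, 7, 6, 8, 10, 8]
j=4: nums[4]=6 ≤ 8 → i=3, swap nums[3],nums[4] → [7, 7, 7, 6, 10, 6, 10, 7, 6, 8, 10, 8]
j=5: nums[5]=6 ≤ 8 → i=4, swap nums[4],nums[5] → [7, 7, 7, 6, 6, 10, 10, 7, 6, 8, 10, 8]
j=6: nums[6]=10 > 8 → no swap
j=7: nums[7]=7 ≤ 8 → i=5, swap nums[5],nums[7] → [7, 7, 7, 6, 6, 7, 10, 10, 6, 8, 10, 8]
j=8: nums[8]=6 ≤ 8 → i=6, swap nums[6],nums[8] → [7, 7, 7, 6, 6, 7, 6, 10, 10, 8, 10, 8]
j=9: nums[9]=8 ≤ 8 → i=7, swap nums[7],nums[9] → [7, 7, 7, 6, 6, 7, 6, 8, 10, 10, 10, 8]
j=10: nums[10]=10 > 8 → no swap
final swap nums[8],nums[11] → [7, 7, 7, 6, 6, 7, 6, 8, 8, 10, 10, 10]; return 8

[7, 7, 7, 6, 6, 7, 6, 8, 8, 10, 10, 10]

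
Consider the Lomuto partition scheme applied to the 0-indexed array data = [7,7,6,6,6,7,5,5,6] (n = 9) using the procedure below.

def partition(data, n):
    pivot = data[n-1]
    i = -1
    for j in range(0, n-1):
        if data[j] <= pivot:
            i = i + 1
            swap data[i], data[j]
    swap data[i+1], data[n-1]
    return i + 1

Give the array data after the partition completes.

[6,6,6,5,5,6,7,7,7]

pivot=6, i=-1
j=0: 7>6, skip
j=1: 7>6, skip
j=2: 6≤6, i=0, swap(0,2) ⇒ [6,7,7,6,6,7,5,5,6]
j=3: 6≤6, i=1, swap(1,3) ⇒ [6,6,7,7,6,7,5,5,6]
j=4: 6≤6, i=2, swap(2,4) ⇒ [6,6,6,7,7,7,5,5,6]
j=5: 7>6, skip
j=6: 5≤6, i=3, swap(3,6) ⇒ [6,6,6,5,7,7,7,5,6]
j=7: 5≤6, i=4, swap(4,7) ⇒ [6,6,6,5,5,7,7,7,6]
swap(5,8) ⇒ [6,6,6,5,5,6,7,7,7]; return 5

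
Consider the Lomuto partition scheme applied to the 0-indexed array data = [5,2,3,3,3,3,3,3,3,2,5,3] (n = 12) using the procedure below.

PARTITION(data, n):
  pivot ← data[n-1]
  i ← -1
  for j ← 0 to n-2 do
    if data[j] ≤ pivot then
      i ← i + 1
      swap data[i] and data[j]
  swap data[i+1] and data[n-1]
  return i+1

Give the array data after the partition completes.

[2,3,3,3,3,3,3,3,2,3,5,5]

pivot=3, i=-1
j=0: 5>3, skip
j=1: 2≤3, i=0, swap(0,1) ⇒ [2,5,3,3,3,3,3,3,3,2,5,3]
j=2: 3≤3, i=1, swap(1,2) ⇒ [2,3,5,3,3,3,3,3,3,2,5,3]
j=3: 3≤3, i=2, swap(2,3) ⇒ [2,3,3,5,3,3,3,3,3,2,5,3]
j=4: 3≤3, i=3, swap(3,4) ⇒ [2,3,3,3,5,3,3,3,3,2,5,3]
j=5: 3≤3, i=4, swap(4,5) ⇒ [2,3,3,3,3,5,3,3,3,2,5,3]
j=6: 3≤3, i=5, swap(5,6) ⇒ [2,3,3,3,3,3,5,3,3,2,5,3]
j=7: 3≤3, i=6, swap(6,7) ⇒ [2,3,3,3,3,3,3,5,3,2,5,3]
j=8: 3≤3, i=7, swap(7,8) ⇒ [2,3,3,3,3,3,3,3,5,2,5,3]
j=9: 2≤3, i=8, swap(8,9) ⇒ [2,3,3,3,3,3,3,3,2,5,5,3]
j=10: 5>3, skip
swap(9,11) ⇒ [2,3,3,3,3,3,3,3,2,3,5,5]; return 9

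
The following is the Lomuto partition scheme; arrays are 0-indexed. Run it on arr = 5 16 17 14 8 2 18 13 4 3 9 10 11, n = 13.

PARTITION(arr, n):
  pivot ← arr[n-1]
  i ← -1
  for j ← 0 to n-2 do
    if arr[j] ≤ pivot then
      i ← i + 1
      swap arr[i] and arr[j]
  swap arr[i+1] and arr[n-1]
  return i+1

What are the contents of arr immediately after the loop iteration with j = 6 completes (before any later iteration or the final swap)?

pivot = arr[12] = 11; i = -1
j=0: arr[0]=5 ≤ 11 → i=0, swap arr[0],arr[0] (no change) → 5 16 17 14 8 2 18 13 4 3 9 10 11
j=1: arr[1]=16 > 11 → no swap
j=2: arr[2]=17 > 11 → no swap
j=3: arr[3]=14 > 11 → no swap
j=4: arr[4]=8 ≤ 11 → i=1, swap arr[1],arr[4] → 5 8 17 14 16 2 18 13 4 3 9 10 11
j=5: arr[5]=2 ≤ 11 → i=2, swap arr[2],arr[5] → 5 8 2 14 16 17 18 13 4 3 9 10 11
j=6: arr[6]=18 > 11 → no swap
(after j=6) arr = 5 8 2 14 16 17 18 13 4 3 9 10 11

5 8 2 14 16 17 18 13 4 3 9 10 11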